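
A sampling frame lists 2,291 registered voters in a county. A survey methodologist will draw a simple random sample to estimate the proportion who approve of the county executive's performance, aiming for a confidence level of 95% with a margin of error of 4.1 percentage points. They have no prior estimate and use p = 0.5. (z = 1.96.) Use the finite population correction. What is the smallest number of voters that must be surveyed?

458

Unadjusted: n₀ = 1.96² × 0.50 × 0.50 / 0.041² ≈ 571.33, so n₀ = 572.
Finite population correction with N = 2,291: n = n₀ / (1 + (n₀−1)/N) = 572 / (1 + 571/2291) = 572 / 1.2492 ≈ 457.88.
Rounding up, n = 458.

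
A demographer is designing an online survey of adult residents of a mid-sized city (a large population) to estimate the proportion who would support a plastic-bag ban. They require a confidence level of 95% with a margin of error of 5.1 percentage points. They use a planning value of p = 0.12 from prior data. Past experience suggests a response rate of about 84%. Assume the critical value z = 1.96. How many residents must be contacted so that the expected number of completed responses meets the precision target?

Completed interviews needed: n₀ = 1.96² × 0.1056 / 0.051² ≈ 155.97 → 156.
At an 84% response rate, contacts needed = 156 / 0.84 ≈ 185.71 → 186.

186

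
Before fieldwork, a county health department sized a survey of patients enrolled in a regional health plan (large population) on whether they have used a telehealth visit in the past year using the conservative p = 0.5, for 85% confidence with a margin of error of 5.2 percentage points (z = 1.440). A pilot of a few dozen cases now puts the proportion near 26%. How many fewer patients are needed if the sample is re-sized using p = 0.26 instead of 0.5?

Conservative (p = 0.5): n = 1.440² × 0.25 / 0.052² ≈ 191.72 → 192.
Using p = 0.26: p(1−p) = 0.1924, so n = 1.440² × 0.1924 / 0.052² ≈ 147.54 → 148.
Reduction: 192 − 148 = 44.

44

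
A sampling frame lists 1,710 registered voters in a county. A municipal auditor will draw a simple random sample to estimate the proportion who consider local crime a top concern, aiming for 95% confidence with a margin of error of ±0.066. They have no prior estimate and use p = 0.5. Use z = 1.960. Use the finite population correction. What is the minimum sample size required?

Unadjusted: n₀ = 1.960² × 0.50 × 0.50 / 0.066² ≈ 220.48, so n₀ = 221.
Finite population correction with N = 1,710: n = n₀ / (1 + (n₀−1)/N) = 221 / (1 + 220/1710) = 221 / 1.1287 ≈ 195.81.
Rounding up, n = 196.

196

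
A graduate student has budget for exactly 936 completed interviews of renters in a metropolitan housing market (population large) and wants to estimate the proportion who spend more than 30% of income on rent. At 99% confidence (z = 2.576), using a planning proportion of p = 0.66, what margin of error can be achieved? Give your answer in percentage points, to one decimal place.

SE(p̂) = √[p(1−p)/n] = √[0.2244/936] = 0.01548.
E = z × SE = 2.576 × 0.01548 = 0.03989, or 4.0 percentage points.

4.0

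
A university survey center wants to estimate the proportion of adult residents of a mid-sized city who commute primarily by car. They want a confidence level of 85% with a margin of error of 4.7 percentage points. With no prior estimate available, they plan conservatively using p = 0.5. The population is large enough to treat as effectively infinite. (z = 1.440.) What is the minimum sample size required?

235

With p = 0.5, p(1−p) = 0.25.
n = z²·p(1−p)/E² = 1.440² × 0.2500 / 0.047² = 2.0736 × 0.2500 / 0.002209 ≈ 234.68.
Rounding up gives n = 235.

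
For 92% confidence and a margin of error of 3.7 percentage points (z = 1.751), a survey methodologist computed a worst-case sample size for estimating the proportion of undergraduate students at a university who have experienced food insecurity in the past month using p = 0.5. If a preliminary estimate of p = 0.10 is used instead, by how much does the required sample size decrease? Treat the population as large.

358

Conservative (p = 0.5): n = 1.751² × 0.25 / 0.037² ≈ 559.90 → 560.
Using p = 0.10: p(1−p) = 0.0900, so n = 1.751² × 0.0900 / 0.037² ≈ 201.56 → 202.
Reduction: 560 − 202 = 358.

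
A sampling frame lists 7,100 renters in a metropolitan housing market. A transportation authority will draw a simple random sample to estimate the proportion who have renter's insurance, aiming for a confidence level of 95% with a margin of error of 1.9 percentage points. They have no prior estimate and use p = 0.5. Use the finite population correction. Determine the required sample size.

1936

For 95% confidence, z = 1.960.
Unadjusted: n₀ = 1.960² × 0.50 × 0.50 / 0.019² ≈ 2660.39, so n₀ = 2661.
Finite population correction with N = 7,100: n = n₀ / (1 + (n₀−1)/N) = 2661 / (1 + 2660/7100) = 2661 / 1.3746 ≈ 1935.77.
Rounding up, n = 1936.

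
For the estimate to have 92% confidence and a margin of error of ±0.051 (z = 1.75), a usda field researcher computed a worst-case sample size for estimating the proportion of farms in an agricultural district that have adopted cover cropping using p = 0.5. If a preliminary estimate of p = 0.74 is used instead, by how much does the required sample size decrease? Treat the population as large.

68

Conservative (p = 0.5): n = 1.75² × 0.25 / 0.051² ≈ 294.36 → 295.
Using p = 0.74: p(1−p) = 0.1924, so n = 1.75² × 0.1924 / 0.051² ≈ 226.54 → 227.
Reduction: 295 − 227 = 68.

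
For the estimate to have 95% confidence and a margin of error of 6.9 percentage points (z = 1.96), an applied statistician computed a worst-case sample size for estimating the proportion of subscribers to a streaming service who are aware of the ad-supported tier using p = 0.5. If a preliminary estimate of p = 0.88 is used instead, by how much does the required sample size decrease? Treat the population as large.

Conservative (p = 0.5): n = 1.96² × 0.25 / 0.069² ≈ 201.72 → 202.
Using p = 0.88: p(1−p) = 0.1056, so n = 1.96² × 0.1056 / 0.069² ≈ 85.21 → 86.
Reduction: 202 − 86 = 116.

116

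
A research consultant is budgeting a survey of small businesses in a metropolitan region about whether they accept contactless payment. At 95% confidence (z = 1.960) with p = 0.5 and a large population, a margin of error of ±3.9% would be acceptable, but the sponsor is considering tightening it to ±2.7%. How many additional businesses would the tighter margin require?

686

At ±3.9%: n = 1.960² × 0.2500 / 0.039² ≈ 631.43 → 632.
At ±2.7%: n = 1.960² × 0.2500 / 0.027² ≈ 1317.42 → 1318.
Additional respondents: 1318 − 632 = 686.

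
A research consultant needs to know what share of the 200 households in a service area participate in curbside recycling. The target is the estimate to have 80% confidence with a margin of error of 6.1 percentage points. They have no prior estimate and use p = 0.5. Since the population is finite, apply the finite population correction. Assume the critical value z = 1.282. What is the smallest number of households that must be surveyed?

Unadjusted: n₀ = 1.282² × 0.50 × 0.50 / 0.061² ≈ 110.42, so n₀ = 111.
Finite population correction with N = 200: n = n₀ / (1 + (n₀−1)/N) = 111 / (1 + 110/200) = 111 / 1.5500 ≈ 71.61.
Rounding up, n = 72.

72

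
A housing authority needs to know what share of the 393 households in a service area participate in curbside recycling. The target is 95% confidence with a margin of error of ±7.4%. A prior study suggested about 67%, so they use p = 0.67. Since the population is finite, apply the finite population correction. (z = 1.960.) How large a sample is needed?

Unadjusted: n₀ = 1.960² × 0.67 × 0.33 / 0.074² ≈ 155.11, so n₀ = 156.
Finite population correction with N = 393: n = n₀ / (1 + (n₀−1)/N) = 156 / (1 + 155/393) = 156 / 1.3944 ≈ 111.88.
Rounding up, n = 112.

112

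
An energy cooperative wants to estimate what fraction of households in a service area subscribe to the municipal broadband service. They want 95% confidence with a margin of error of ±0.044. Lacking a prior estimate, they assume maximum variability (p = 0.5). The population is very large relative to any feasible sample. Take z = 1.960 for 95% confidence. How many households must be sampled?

With p = 0.5, p(1−p) = 0.25.
n = z²·p(1−p)/E² = 1.960² × 0.2500 / 0.044² = 3.8416 × 0.2500 / 0.001936 ≈ 496.07.
Rounding up gives n = 497.

497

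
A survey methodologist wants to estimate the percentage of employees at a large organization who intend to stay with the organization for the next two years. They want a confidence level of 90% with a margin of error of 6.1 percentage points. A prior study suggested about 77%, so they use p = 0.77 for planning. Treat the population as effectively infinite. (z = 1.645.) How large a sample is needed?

With p = 0.77, p(1−p) = 0.1771.
n = z²·p(1−p)/E² = 1.645² × 0.1771 / 0.061² = 2.7060 × 0.1771 / 0.003721 ≈ 128.79.
Rounding up gives n = 129.

129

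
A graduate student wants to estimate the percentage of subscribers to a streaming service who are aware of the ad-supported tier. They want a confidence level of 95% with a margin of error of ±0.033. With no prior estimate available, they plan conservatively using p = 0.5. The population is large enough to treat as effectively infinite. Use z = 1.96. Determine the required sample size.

882

With p = 0.5, p(1−p) = 0.25.
n = z²·p(1−p)/E² = 1.96² × 0.2500 / 0.033² = 3.8416 × 0.2500 / 0.001089 ≈ 881.91.
Rounding up gives n = 882.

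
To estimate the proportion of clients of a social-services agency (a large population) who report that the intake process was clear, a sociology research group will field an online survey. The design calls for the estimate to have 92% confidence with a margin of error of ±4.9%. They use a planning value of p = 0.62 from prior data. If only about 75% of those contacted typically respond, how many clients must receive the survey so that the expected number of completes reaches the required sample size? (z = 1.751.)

402

Completed interviews needed: n₀ = 1.751² × 0.2356 / 0.049² ≈ 300.85 → 301.
At a 75% response rate, contacts needed = 301 / 0.75 ≈ 401.33 → 402.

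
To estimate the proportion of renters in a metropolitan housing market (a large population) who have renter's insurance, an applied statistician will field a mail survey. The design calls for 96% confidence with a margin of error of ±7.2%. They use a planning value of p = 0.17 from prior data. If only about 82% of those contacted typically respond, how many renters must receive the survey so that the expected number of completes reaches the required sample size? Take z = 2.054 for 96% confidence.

141

Completed interviews needed: n₀ = 2.054² × 0.1411 / 0.072² ≈ 114.83 → 115.
At an 82% response rate, contacts needed = 115 / 0.82 ≈ 140.24 → 141.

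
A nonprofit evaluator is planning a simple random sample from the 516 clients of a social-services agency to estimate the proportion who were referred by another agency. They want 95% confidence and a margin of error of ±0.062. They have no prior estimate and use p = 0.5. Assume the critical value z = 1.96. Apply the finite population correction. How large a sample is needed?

169

Unadjusted: n₀ = 1.96² × 0.50 × 0.50 / 0.062² ≈ 249.84, so n₀ = 250.
Finite population correction with N = 516: n = n₀ / (1 + (n₀−1)/N) = 250 / (1 + 249/516) = 250 / 1.4826 ≈ 168.63.
Rounding up, n = 169.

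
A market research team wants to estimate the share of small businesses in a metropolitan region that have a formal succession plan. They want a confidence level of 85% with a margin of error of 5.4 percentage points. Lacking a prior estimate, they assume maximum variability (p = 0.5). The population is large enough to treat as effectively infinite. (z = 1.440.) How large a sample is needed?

178

With p = 0.5, p(1−p) = 0.25.
n = z²·p(1−p)/E² = 1.440² × 0.2500 / 0.054² = 2.0736 × 0.2500 / 0.002916 ≈ 177.78.
Rounding up gives n = 178.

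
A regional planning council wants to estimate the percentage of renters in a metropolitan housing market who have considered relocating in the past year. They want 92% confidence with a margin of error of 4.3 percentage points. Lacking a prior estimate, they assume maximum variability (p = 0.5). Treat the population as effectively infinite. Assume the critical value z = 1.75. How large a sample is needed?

415

With p = 0.5, p(1−p) = 0.25.
n = z²·p(1−p)/E² = 1.75² × 0.2500 / 0.043² = 3.0625 × 0.2500 / 0.001849 ≈ 414.08.
Rounding up gives n = 415.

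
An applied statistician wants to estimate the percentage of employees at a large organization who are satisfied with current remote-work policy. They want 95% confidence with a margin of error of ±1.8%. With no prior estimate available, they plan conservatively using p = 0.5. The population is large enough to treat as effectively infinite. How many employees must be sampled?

2965

For 95% confidence, z = 1.960.
With p = 0.5, p(1−p) = 0.25.
n = z²·p(1−p)/E² = 1.960² × 0.2500 / 0.018² = 3.8416 × 0.2500 / 0.000324 ≈ 2964.20.
Rounding up gives n = 2965.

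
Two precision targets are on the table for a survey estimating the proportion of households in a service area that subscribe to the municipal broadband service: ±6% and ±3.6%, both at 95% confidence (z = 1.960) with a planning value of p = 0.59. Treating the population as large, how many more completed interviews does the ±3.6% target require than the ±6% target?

At ±6%: n = 1.960² × 0.2419 / 0.060² ≈ 258.13 → 259.
At ±3.6%: n = 1.960² × 0.2419 / 0.036² ≈ 717.04 → 718.
Additional respondents: 718 − 259 = 459.

459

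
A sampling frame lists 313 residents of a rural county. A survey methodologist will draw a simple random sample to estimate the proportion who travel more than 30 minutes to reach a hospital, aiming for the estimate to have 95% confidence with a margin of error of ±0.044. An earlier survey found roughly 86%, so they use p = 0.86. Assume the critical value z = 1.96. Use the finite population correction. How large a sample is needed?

Unadjusted: n₀ = 1.96² × 0.86 × 0.14 / 0.044² ≈ 238.91, so n₀ = 239.
Finite population correction with N = 313: n = n₀ / (1 + (n₀−1)/N) = 239 / (1 + 238/313) = 239 / 1.7604 ≈ 135.77.
Rounding up, n = 136.

136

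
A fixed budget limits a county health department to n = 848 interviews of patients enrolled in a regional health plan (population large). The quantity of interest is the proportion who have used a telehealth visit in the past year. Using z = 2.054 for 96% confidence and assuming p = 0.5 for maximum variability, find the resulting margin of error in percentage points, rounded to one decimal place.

3.5

SE(p̂) = √[p(1−p)/n] = √[0.2500/848] = 0.01717.
E = z × SE = 2.054 × 0.01717 = 0.03527, or 3.5 percentage points.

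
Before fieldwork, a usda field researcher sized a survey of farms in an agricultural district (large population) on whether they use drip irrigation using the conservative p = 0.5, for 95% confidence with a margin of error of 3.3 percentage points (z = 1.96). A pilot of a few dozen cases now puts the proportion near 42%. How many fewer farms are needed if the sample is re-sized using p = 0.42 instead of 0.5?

Conservative (p = 0.5): n = 1.96² × 0.25 / 0.033² ≈ 881.91 → 882.
Using p = 0.42: p(1−p) = 0.2436, so n = 1.96² × 0.2436 / 0.033² ≈ 859.33 → 860.
Reduction: 882 − 860 = 22.

22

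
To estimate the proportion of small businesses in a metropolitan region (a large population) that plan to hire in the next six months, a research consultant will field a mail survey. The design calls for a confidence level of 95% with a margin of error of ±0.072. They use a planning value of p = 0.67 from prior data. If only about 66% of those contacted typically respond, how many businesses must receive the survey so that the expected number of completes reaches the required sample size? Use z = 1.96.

Completed interviews needed: n₀ = 1.96² × 0.2211 / 0.072² ≈ 163.85 → 164.
At a 66% response rate, contacts needed = 164 / 0.66 ≈ 248.48 → 249.

249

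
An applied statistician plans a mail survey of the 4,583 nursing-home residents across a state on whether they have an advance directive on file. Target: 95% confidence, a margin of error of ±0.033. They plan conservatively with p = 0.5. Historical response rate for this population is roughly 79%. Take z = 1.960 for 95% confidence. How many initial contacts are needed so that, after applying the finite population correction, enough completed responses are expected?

937

Completed interviews needed (unadjusted): n₀ = 1.960² × 0.2500 / 0.033² ≈ 881.91 → 882.
FPC for N = 4,583: n = 882 / (1 + 881/4583) = 882 / 1.1922 ≈ 739.79 → 740.
At a 79% response rate, contacts needed = 740 / 0.79 ≈ 936.71 → 937.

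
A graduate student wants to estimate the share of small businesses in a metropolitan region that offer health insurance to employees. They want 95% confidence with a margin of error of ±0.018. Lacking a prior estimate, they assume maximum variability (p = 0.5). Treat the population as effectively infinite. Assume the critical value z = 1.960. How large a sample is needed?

2965

With p = 0.5, p(1−p) = 0.25.
n = z²·p(1−p)/E² = 1.960² × 0.2500 / 0.018² = 3.8416 × 0.2500 / 0.000324 ≈ 2964.20.
Rounding up gives n = 2965.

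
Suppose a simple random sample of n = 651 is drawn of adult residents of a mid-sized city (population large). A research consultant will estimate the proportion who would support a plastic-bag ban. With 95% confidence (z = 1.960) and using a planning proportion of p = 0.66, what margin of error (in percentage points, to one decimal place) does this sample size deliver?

3.6

SE(p̂) = √[p(1−p)/n] = √[0.2244/651] = 0.01857.
E = z × SE = 1.960 × 0.01857 = 0.03639, or 3.6 percentage points.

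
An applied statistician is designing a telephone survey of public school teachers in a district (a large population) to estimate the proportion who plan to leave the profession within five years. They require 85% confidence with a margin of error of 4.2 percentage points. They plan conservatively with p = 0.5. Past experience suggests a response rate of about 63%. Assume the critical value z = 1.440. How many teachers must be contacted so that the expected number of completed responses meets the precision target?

467

Completed interviews needed: n₀ = 1.440² × 0.2500 / 0.042² ≈ 293.88 → 294.
At a 63% response rate, contacts needed = 294 / 0.63 ≈ 466.67 → 467.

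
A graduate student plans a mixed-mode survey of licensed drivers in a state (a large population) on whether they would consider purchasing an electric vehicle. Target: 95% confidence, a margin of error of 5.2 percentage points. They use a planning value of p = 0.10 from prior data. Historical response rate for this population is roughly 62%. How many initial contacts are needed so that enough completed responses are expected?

For 95% confidence, z = 1.960.
Completed interviews needed: n₀ = 1.960² × 0.0900 / 0.052² ≈ 127.86 → 128.
At a 62% response rate, contacts needed = 128 / 0.62 ≈ 206.45 → 207.

207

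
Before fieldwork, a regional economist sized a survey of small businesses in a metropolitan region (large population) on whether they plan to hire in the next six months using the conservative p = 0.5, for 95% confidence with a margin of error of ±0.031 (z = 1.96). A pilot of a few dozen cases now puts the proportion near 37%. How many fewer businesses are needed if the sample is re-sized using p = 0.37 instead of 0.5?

Conservative (p = 0.5): n = 1.96² × 0.25 / 0.031² ≈ 999.38 → 1000.
Using p = 0.37: p(1−p) = 0.2331, so n = 1.96² × 0.2331 / 0.031² ≈ 931.82 → 932.
Reduction: 1000 − 932 = 68.

68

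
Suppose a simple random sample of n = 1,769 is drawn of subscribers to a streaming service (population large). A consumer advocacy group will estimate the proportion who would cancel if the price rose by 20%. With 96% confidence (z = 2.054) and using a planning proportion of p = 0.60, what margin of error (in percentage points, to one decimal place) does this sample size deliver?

2.4

SE(p̂) = √[p(1−p)/n] = √[0.2400/1769] = 0.01165.
E = z × SE = 2.054 × 0.01165 = 0.02392, or 2.4 percentage points.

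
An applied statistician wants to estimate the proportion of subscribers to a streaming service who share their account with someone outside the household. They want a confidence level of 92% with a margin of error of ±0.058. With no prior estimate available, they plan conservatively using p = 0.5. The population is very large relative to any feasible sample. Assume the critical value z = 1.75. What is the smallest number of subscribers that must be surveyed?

With p = 0.5, p(1−p) = 0.25.
n = z²·p(1−p)/E² = 1.75² × 0.2500 / 0.058² = 3.0625 × 0.2500 / 0.003364 ≈ 227.59.
Rounding up gives n = 228.

228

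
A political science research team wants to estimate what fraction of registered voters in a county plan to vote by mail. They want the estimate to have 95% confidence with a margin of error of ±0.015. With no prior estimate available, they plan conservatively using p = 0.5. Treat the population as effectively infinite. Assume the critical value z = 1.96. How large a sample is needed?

4269

With p = 0.5, p(1−p) = 0.25.
n = z²·p(1−p)/E² = 1.96² × 0.2500 / 0.015² = 3.8416 × 0.2500 / 0.000225 ≈ 4268.44.
Rounding up gives n = 4269.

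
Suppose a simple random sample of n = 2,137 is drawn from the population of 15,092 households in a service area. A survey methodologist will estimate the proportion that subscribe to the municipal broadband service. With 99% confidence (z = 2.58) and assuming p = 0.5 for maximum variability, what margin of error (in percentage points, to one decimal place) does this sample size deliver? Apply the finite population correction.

Finite-population factor: (N−n)/(N−1) = (15092−2137)/(15092−1) = 0.8585.
SE(p̂) = √[p(1−p)/n · (N−n)/(N−1)] = √[0.2500/2137 × 0.8585] = 0.01002.
E = z × SE = 2.58 × 0.01002 = 0.02586 ≈ 2.6 percentage points.

2.6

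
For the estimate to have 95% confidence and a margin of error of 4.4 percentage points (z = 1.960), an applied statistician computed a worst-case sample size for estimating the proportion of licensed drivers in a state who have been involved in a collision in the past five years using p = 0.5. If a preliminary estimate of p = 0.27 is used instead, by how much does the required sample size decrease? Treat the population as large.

105

Conservative (p = 0.5): n = 1.960² × 0.25 / 0.044² ≈ 496.07 → 497.
Using p = 0.27: p(1−p) = 0.1971, so n = 1.960² × 0.1971 / 0.044² ≈ 391.11 → 392.
Reduction: 497 − 392 = 105.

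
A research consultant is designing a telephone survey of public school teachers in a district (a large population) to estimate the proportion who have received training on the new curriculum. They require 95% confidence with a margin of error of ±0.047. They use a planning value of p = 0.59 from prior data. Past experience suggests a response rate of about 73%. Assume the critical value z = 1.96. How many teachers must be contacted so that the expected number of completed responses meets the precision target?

Completed interviews needed: n₀ = 1.96² × 0.2419 / 0.047² ≈ 420.68 → 421.
At a 73% response rate, contacts needed = 421 / 0.73 ≈ 576.71 → 577.

577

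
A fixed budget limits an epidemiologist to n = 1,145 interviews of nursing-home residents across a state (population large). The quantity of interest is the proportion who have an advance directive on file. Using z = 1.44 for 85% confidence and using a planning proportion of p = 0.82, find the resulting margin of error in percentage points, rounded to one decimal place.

1.6

SE(p̂) = √[p(1−p)/n] = √[0.1476/1145] = 0.01135.
E = z × SE = 1.44 × 0.01135 = 0.01635, or 1.6 percentage points.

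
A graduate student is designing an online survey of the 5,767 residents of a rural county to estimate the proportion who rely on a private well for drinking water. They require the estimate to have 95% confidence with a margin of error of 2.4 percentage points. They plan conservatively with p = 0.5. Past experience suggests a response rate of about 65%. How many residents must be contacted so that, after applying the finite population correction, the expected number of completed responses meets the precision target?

For 95% confidence, z = 1.960.
Completed interviews needed (unadjusted): n₀ = 1.960² × 0.2500 / 0.024² ≈ 1667.36 → 1668.
FPC for N = 5,767: n = 1668 / (1 + 1667/5767) = 1668 / 1.2891 ≈ 1293.97 → 1294.
At a 65% response rate, contacts needed = 1294 / 0.65 ≈ 1990.77 → 1991.

1991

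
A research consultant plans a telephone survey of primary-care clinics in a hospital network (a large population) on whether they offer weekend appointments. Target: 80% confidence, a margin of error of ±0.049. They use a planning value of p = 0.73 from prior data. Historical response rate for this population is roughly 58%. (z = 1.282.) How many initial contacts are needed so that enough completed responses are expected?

Completed interviews needed: n₀ = 1.282² × 0.1971 / 0.049² ≈ 134.92 → 135.
At a 58% response rate, contacts needed = 135 / 0.58 ≈ 232.76 → 233.

233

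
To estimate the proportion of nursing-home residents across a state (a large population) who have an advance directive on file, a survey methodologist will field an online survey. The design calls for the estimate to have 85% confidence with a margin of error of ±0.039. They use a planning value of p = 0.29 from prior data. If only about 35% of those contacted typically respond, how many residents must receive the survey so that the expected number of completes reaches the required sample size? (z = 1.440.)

803

Completed interviews needed: n₀ = 1.440² × 0.2059 / 0.039² ≈ 280.71 → 281.
At a 35% response rate, contacts needed = 281 / 0.35 ≈ 802.86 → 803.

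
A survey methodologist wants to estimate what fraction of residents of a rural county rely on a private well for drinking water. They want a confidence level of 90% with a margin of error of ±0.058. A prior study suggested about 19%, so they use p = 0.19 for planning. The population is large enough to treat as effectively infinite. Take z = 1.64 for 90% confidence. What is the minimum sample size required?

With p = 0.19, p(1−p) = 0.1539.
n = z²·p(1−p)/E² = 1.64² × 0.1539 / 0.058² = 2.6896 × 0.1539 / 0.003364 ≈ 123.05.
Rounding up gives n = 124.

124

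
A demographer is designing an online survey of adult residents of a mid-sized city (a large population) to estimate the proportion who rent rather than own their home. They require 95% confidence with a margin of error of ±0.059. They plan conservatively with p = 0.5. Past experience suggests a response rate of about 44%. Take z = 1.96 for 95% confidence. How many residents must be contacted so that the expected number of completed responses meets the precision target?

Completed interviews needed: n₀ = 1.96² × 0.2500 / 0.059² ≈ 275.90 → 276.
At a 44% response rate, contacts needed = 276 / 0.44 ≈ 627.27 → 628.

628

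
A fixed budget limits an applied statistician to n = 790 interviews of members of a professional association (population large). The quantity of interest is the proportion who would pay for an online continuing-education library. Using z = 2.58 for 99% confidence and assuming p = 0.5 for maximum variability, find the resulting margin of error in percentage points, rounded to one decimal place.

4.6

SE(p̂) = √[p(1−p)/n] = √[0.2500/790] = 0.01779.
E = z × SE = 2.58 × 0.01779 = 0.04590, or 4.6 percentage points.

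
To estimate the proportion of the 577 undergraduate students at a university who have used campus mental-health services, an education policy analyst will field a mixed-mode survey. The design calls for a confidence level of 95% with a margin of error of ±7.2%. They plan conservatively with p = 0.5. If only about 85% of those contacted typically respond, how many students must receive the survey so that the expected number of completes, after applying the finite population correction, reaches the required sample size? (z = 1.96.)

166

Completed interviews needed (unadjusted): n₀ = 1.96² × 0.2500 / 0.072² ≈ 185.26 → 186.
FPC for N = 577: n = 186 / (1 + 185/577) = 186 / 1.3206 ≈ 140.84 → 141.
At an 85% response rate, contacts needed = 141 / 0.85 ≈ 165.88 → 166.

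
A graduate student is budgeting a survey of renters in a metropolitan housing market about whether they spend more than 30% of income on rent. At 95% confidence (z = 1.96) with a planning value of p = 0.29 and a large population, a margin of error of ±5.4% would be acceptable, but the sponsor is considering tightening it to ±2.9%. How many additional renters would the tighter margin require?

At ±5.4%: n = 1.96² × 0.2059 / 0.054² ≈ 271.26 → 272.
At ±2.9%: n = 1.96² × 0.2059 / 0.029² ≈ 940.53 → 941.
Additional respondents: 941 − 272 = 669.

669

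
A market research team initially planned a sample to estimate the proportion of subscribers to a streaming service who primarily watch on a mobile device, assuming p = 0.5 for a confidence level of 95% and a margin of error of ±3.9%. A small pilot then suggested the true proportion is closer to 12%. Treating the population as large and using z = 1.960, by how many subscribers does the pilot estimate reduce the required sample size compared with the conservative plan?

Conservative (p = 0.5): n = 1.960² × 0.25 / 0.039² ≈ 631.43 → 632.
Using p = 0.12: p(1−p) = 0.1056, so n = 1.960² × 0.1056 / 0.039² ≈ 266.71 → 267.
Reduction: 632 − 267 = 365.

365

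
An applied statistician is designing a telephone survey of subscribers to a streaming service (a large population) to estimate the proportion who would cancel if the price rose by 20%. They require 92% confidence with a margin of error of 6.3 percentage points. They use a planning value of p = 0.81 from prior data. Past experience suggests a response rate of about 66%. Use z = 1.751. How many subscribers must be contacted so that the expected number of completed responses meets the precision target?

Completed interviews needed: n₀ = 1.751² × 0.1539 / 0.063² ≈ 118.89 → 119.
At a 66% response rate, contacts needed = 119 / 0.66 ≈ 180.30 → 181.

181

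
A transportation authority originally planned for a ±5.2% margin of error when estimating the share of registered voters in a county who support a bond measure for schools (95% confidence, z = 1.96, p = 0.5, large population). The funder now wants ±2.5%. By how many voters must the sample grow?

At ±5.2%: n = 1.96² × 0.2500 / 0.052² ≈ 355.18 → 356.
At ±2.5%: n = 1.96² × 0.2500 / 0.025² ≈ 1536.64 → 1537.
Additional respondents: 1537 − 356 = 1181.

1181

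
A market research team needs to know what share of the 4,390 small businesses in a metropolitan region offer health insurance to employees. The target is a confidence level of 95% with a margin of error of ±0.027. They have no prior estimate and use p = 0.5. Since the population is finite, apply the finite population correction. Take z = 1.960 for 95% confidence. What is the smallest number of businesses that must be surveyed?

1014

Unadjusted: n₀ = 1.960² × 0.50 × 0.50 / 0.027² ≈ 1317.42, so n₀ = 1318.
Finite population correction with N = 4,390: n = n₀ / (1 + (n₀−1)/N) = 1318 / (1 + 1317/4390) = 1318 / 1.3000 ≈ 1013.85.
Rounding up, n = 1014.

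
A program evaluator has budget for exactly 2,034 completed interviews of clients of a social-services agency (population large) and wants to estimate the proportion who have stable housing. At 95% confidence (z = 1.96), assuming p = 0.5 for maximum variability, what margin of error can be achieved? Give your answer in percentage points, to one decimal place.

2.2

SE(p̂) = √[p(1−p)/n] = √[0.2500/2034] = 0.01109.
E = z × SE = 1.96 × 0.01109 = 0.02173, or 2.2 percentage points.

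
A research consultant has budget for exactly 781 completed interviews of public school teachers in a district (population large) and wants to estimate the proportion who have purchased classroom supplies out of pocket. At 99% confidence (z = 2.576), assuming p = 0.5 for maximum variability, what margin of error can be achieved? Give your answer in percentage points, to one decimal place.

SE(p̂) = √[p(1−p)/n] = √[0.2500/781] = 0.01789.
E = z × SE = 2.576 × 0.01789 = 0.04609, or 4.6 percentage points.

4.6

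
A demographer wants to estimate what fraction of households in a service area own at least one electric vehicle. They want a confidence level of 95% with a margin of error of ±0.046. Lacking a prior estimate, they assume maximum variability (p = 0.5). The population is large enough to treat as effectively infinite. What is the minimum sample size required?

454

For 95% confidence, z = 1.960.
With p = 0.5, p(1−p) = 0.25.
n = z²·p(1−p)/E² = 1.960² × 0.2500 / 0.046² = 3.8416 × 0.2500 / 0.002116 ≈ 453.88.
Rounding up gives n = 454.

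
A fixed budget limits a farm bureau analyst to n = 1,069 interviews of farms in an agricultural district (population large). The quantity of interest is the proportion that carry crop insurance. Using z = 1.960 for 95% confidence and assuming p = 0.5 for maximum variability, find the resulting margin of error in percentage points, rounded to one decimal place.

SE(p̂) = √[p(1−p)/n] = √[0.2500/1069] = 0.01529.
E = z × SE = 1.960 × 0.01529 = 0.02997, or 3.0 percentage points.

3.0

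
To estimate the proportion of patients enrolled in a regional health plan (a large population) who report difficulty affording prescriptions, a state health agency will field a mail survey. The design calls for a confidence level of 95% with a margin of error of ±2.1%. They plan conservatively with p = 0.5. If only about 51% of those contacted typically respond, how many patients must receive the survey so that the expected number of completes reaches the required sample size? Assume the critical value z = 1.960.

4271

Completed interviews needed: n₀ = 1.960² × 0.2500 / 0.021² ≈ 2177.78 → 2178.
At a 51% response rate, contacts needed = 2178 / 0.51 ≈ 4270.59 → 4271.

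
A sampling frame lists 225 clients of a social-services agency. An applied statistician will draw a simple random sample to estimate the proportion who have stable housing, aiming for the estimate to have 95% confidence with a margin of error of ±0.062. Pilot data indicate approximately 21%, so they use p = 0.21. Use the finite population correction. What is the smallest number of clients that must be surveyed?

96

For 95% confidence, z = 1.96.
Unadjusted: n₀ = 1.96² × 0.21 × 0.79 / 0.062² ≈ 165.80, so n₀ = 166.
Finite population correction with N = 225: n = n₀ / (1 + (n₀−1)/N) = 166 / (1 + 165/225) = 166 / 1.7333 ≈ 95.77.
Rounding up, n = 96.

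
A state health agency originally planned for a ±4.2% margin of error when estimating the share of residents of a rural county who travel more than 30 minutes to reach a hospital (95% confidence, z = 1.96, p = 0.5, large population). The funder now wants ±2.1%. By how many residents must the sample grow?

At ±4.2%: n = 1.96² × 0.2500 / 0.042² ≈ 544.44 → 545.
At ±2.1%: n = 1.96² × 0.2500 / 0.021² ≈ 2177.78 → 2178.
Additional respondents: 2178 − 545 = 1633.

1633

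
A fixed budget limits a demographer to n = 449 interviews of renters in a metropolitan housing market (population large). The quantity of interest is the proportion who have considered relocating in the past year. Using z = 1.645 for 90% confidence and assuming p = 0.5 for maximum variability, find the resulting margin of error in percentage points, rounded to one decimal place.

SE(p̂) = √[p(1−p)/n] = √[0.2500/449] = 0.02360.
E = z × SE = 1.645 × 0.02360 = 0.03882, or 3.9 percentage points.

3.9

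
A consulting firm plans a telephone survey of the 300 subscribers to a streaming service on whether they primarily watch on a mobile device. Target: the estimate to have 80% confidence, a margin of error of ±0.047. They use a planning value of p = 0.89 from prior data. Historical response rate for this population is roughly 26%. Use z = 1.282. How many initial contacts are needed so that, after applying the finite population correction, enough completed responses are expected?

Completed interviews needed (unadjusted): n₀ = 1.282² × 0.0979 / 0.047² ≈ 72.84 → 73.
FPC for N = 300: n = 73 / (1 + 72/300) = 73 / 1.2400 ≈ 58.87 → 59.
At a 26% response rate, contacts needed = 59 / 0.26 ≈ 226.92 → 227.

227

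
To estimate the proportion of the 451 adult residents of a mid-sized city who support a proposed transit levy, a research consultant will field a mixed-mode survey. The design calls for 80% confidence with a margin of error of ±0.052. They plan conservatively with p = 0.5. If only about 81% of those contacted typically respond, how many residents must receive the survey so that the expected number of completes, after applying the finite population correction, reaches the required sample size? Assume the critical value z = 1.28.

Completed interviews needed (unadjusted): n₀ = 1.28² × 0.2500 / 0.052² ≈ 151.48 → 152.
FPC for N = 451: n = 152 / (1 + 151/451) = 152 / 1.3348 ≈ 113.87 → 114.
At an 81% response rate, contacts needed = 114 / 0.81 ≈ 140.74 → 141.

141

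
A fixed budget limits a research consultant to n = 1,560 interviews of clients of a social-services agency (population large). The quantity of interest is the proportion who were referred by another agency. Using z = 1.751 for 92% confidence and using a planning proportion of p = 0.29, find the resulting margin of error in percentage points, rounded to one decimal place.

2.0

SE(p̂) = √[p(1−p)/n] = √[0.2059/1560] = 0.01149.
E = z × SE = 1.751 × 0.01149 = 0.02012, or 2.0 percentage points.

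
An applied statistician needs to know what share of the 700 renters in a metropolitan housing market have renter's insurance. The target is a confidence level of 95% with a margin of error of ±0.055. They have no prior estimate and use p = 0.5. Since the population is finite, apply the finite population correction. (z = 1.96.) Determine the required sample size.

219

Unadjusted: n₀ = 1.96² × 0.50 × 0.50 / 0.055² ≈ 317.49, so n₀ = 318.
Finite population correction with N = 700: n = n₀ / (1 + (n₀−1)/N) = 318 / (1 + 317/700) = 318 / 1.4529 ≈ 218.88.
Rounding up, n = 219.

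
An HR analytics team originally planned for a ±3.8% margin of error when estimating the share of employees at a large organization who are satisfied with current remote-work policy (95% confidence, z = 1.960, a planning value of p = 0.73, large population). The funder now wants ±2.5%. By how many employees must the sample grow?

687

At ±3.8%: n = 1.960² × 0.1971 / 0.038² ≈ 524.36 → 525.
At ±2.5%: n = 1.960² × 0.1971 / 0.025² ≈ 1211.49 → 1212.
Additional respondents: 1212 − 525 = 687.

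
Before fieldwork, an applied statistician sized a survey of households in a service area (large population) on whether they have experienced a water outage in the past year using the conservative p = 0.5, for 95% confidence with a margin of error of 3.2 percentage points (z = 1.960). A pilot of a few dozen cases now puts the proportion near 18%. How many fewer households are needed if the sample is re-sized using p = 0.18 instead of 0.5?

384

Conservative (p = 0.5): n = 1.960² × 0.25 / 0.032² ≈ 937.89 → 938.
Using p = 0.18: p(1−p) = 0.1476, so n = 1.960² × 0.1476 / 0.032² ≈ 553.73 → 554.
Reduction: 938 − 554 = 384.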